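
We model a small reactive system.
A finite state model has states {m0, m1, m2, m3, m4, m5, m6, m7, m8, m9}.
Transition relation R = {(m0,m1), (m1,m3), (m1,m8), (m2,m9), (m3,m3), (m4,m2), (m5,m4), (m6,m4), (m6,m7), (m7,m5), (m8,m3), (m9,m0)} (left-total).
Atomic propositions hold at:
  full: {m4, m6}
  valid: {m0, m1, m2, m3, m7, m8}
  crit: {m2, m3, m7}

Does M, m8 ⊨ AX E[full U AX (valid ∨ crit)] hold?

Sat(valid ∨ crit) = {m0, m1, m2, m3, m7, m8}
Sat(AX (valid ∨ crit)) = {s : every successor in {m0, m1, m2, m3, m7, m8}} = {m0, m1, m3, m4, m8, m9}
E[full U AX (valid ∨ crit)]: least fixpoint, start Z0 = Sat(AX (valid ∨ crit)) = {m0, m1, m3, m4, m8, m9}, add states in Sat(full) with some successor in Z. Z1 = {m0, m1, m3, m4, m6, m8, m9}; fixed.
Sat(E[full U AX (valid ∨ crit)]) = {m0, m1, m3, m4, m6, m8, m9}
Sat(AX E[full U AX (valid ∨ crit)]) = {s : every successor in {m0, m1, m3, m4, m6, m8, m9}} = {m0, m1, m2, m3, m5, m8, m9}
m8 ∈ Sat(AX E[full U AX (valid ∨ crit)]) = {m0, m1, m2, m3, m5, m8, m9}, so the formula holds at m8.

Yes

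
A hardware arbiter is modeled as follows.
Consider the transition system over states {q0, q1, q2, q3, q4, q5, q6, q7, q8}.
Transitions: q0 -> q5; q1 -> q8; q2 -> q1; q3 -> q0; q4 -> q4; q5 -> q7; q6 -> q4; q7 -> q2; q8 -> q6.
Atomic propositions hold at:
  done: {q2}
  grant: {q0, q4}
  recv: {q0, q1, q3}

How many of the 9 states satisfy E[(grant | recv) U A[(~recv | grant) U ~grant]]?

Sat(grant | recv) = {q0, q1, q3, q4}
Sat(~recv) = {q2, q4, q5, q6, q7, q8}
Sat(~recv | grant) = {q0, q2, q4, q5, q6, q7, q8}
Sat(~grant) = {q1, q2, q3, q5, q6, q7, q8}
A[(~recv | grant) U ~grant]: least fixpoint, start Z0 = Sat(~grant) = {q1, q2, q3, q5, q6, q7, q8}, add states in Sat(~recv | grant) with every successor in Z. Z1 = {q0, q1, q2, q3, q5, q6, q7, q8}; fixed.
Sat(A[(~recv | grant) U ~grant]) = {q0, q1, q2, q3, q5, q6, q7, q8}
E[(grant | recv) U A[(~recv | grant) U ~grant]]: least fixpoint, start Z0 = Sat(A[(~recv | grant) U ~grant]) = {q0, q1, q2, q3, q5, q6, q7, q8}, add states in Sat(grant | recv) with some successor in Z. Already a fixed point.
Sat(E[(grant | recv) U A[(~recv | grant) U ~grant]]) = {q0, q1, q2, q3, q5, q6, q7, q8}
|Sat(E[(grant | recv) U A[(~recv | grant) U ~grant]])| = |{q0, q1, q2, q3, q5, q6, q7, q8}| = 8.

8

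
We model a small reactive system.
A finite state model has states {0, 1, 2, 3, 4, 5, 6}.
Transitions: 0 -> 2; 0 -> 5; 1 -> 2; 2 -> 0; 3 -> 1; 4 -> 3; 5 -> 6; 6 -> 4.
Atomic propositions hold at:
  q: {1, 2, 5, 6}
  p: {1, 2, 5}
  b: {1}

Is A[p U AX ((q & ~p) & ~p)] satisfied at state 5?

Yes

Sat(~p) = {0, 3, 4, 6}
Sat(q & ~p) = {6}
Sat((q & ~p) & ~p) = {6}
Sat(AX ((q & ~p) & ~p)) = {s : every successor in {6}} = {5}
A[p U AX ((q & ~p) & ~p)]: least fixpoint, start Z0 = Sat(AX ((q & ~p) & ~p)) = {5}, add states in Sat(p) with every successor in Z. Already a fixed point.
Sat(A[p U AX ((q & ~p) & ~p)]) = {5}
5 ∈ Sat(A[p U AX ((q & ~p) & ~p)]) = {5}, so the formula holds at 5.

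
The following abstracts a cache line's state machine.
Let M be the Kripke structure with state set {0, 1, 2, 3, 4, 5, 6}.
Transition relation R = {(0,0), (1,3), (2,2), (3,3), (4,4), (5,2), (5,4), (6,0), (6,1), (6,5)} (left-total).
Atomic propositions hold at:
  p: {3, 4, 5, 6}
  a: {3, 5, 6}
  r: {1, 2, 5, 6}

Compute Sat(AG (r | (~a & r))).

{2}

Sat(~a) = {0, 1, 2, 4}
Sat(~a & r) = {1, 2}
Sat(r | (~a & r)) = {1, 2, 5, 6}
AG (r | (~a & r)): greatest fixpoint, start Z0 = {1, 2, 5, 6}, keep only states in Sat with every successor in Z. Z1 = {2}; fixed.
Sat(AG (r | (~a & r))) = {2}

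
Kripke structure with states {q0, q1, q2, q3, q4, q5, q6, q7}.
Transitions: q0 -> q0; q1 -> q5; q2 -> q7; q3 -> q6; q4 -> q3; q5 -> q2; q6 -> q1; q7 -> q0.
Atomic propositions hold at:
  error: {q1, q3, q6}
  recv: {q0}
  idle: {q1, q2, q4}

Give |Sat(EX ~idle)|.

6

Sat(~idle) = {q0, q3, q5, q6, q7}
Sat(EX ~idle) = {s : some successor in {q0, q3, q5, q6, q7}} = {q0, q1, q2, q3, q4, q7}
|Sat(EX ~idle)| = |{q0, q1, q2, q3, q4, q7}| = 6.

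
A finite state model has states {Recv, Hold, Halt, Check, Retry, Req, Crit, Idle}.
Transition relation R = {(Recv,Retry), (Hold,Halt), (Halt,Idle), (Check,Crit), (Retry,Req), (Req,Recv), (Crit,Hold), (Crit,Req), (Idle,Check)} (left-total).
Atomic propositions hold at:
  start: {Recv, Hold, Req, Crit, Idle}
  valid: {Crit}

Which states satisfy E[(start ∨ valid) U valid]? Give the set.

Sat(start ∨ valid) = {Recv, Hold, Req, Crit, Idle}
E[(start ∨ valid) U valid]: least fixpoint, start Z0 = Sat(valid) = {Crit}, add states in Sat(start ∨ valid) with some successor in Z. Already a fixed point.
Sat(E[(start ∨ valid) U valid]) = {Crit}

{Crit}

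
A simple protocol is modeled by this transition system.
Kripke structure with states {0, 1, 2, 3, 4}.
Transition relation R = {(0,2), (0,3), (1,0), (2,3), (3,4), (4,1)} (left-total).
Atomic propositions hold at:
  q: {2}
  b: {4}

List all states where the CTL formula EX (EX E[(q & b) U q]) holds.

{1}

Sat(q & b) = ∅
E[(q & b) U q]: least fixpoint, start Z0 = Sat(q) = {2}, add states in Sat(q & b) with some successor in Z. Already a fixed point.
Sat(E[(q & b) U q]) = {2}
Sat(EX E[(q & b) U q]) = {s : some successor in {2}} = {0}
Sat(EX (EX E[(q & b) U q])) = {s : some successor in {0}} = {1}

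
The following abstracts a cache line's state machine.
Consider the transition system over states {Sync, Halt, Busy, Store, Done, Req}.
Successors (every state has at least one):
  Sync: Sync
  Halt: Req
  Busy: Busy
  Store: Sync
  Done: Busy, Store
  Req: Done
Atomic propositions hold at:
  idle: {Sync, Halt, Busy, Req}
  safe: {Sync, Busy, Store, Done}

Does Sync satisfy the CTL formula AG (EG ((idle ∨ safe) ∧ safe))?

Yes

Sat(idle ∨ safe) = {Sync, Halt, Busy, Store, Done, Req}
Sat((idle ∨ safe) ∧ safe) = {Sync, Busy, Store, Done}
EG ((idle ∨ safe) ∧ safe): greatest fixpoint, start Z0 = {Sync, Busy, Store, Done}, keep only states in Sat with some successor in Z. Already a fixed point.
Sat(EG ((idle ∨ safe) ∧ safe)) = {Sync, Busy, Store, Done}
AG (EG ((idle ∨ safe) ∧ safe)): greatest fixpoint, start Z0 = {Sync, Busy, Store, Done}, keep only states in Sat with every successor in Z. Already a fixed point.
Sat(AG (EG ((idle ∨ safe) ∧ safe))) = {Sync, Busy, Store, Done}
Sync ∈ Sat(AG (EG ((idle ∨ safe) ∧ safe))) = {Sync, Busy, Store, Done}, so the formula holds at Sync.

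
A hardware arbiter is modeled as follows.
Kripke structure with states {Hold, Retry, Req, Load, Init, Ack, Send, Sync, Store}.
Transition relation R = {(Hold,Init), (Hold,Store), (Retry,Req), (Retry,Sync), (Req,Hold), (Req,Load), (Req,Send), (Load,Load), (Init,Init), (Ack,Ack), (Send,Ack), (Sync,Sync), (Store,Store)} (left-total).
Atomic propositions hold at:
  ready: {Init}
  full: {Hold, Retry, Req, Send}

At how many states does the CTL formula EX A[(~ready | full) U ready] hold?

2

Sat(~ready) = {Hold, Retry, Req, Load, Ack, Send, Sync, Store}
Sat(~ready | full) = {Hold, Retry, Req, Load, Ack, Send, Sync, Store}
A[(~ready | full) U ready]: least fixpoint, start Z0 = Sat(ready) = {Init}, add states in Sat(~ready | full) with every successor in Z. Already a fixed point.
Sat(A[(~ready | full) U ready]) = {Init}
Sat(EX A[(~ready | full) U ready]) = {s : some successor in {Init}} = {Hold, Init}
|Sat(EX A[(~ready | full) U ready])| = |{Hold, Init}| = 2.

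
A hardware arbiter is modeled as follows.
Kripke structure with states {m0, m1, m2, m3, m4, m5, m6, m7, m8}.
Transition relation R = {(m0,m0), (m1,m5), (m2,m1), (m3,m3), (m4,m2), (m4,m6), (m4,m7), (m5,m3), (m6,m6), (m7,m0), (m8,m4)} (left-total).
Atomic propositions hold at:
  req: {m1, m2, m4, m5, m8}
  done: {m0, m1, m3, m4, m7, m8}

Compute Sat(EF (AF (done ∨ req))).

{m0, m1, m2, m3, m4, m5, m7, m8}

Sat(done ∨ req) = {m0, m1, m2, m3, m4, m5, m7, m8}
AF (done ∨ req): least fixpoint, start Z0 = {m0, m1, m2, m3, m4, m5, m7, m8}, add states with every successor in Z. Already a fixed point.
Sat(AF (done ∨ req)) = {m0, m1, m2, m3, m4, m5, m7, m8}
EF (AF (done ∨ req)): least fixpoint, start Z0 = {m0, m1, m2, m3, m4, m5, m7, m8}, add states with some successor in Z. Already a fixed point.
Sat(EF (AF (done ∨ req))) = {m0, m1, m2, m3, m4, m5, m7, m8}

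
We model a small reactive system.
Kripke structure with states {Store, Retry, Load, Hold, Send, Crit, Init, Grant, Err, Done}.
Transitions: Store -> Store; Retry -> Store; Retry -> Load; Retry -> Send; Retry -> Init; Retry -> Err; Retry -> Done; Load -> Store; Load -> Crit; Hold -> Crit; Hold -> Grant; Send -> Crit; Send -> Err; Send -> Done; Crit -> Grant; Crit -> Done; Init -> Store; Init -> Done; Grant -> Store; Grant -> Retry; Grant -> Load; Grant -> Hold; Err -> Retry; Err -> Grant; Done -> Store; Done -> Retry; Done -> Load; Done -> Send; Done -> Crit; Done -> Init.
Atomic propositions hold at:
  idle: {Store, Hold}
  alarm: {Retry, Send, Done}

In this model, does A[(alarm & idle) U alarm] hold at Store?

Sat(alarm & idle) = ∅
A[(alarm & idle) U alarm]: least fixpoint, start Z0 = Sat(alarm) = {Retry, Send, Done}, add states in Sat(alarm & idle) with every successor in Z. Already a fixed point.
Sat(A[(alarm & idle) U alarm]) = {Retry, Send, Done}
Store ∉ Sat(A[(alarm & idle) U alarm]) = {Retry, Send, Done}, so the formula does not hold at Store.

No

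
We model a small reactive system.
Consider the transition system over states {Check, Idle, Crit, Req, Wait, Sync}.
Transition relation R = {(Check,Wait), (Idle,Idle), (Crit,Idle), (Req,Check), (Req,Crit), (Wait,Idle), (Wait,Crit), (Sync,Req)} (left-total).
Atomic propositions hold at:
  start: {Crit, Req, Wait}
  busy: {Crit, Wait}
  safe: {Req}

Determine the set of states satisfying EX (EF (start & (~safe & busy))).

{Check, Req, Wait, Sync}

Sat(~safe) = {Check, Idle, Crit, Wait, Sync}
Sat(~safe & busy) = {Crit, Wait}
Sat(start & (~safe & busy)) = {Crit, Wait}
EF (start & (~safe & busy)): least fixpoint, start Z0 = {Crit, Wait}, add states with some successor in Z. Z1 = {Check, Crit, Req, Wait}; Z2 = {Check, Crit, Req, Wait, Sync}; fixed.
Sat(EF (start & (~safe & busy))) = {Check, Crit, Req, Wait, Sync}
Sat(EX (EF (start & (~safe & busy)))) = {s : some successor in {Check, Crit, Req, Wait, Sync}} = {Check, Req, Wait, Sync}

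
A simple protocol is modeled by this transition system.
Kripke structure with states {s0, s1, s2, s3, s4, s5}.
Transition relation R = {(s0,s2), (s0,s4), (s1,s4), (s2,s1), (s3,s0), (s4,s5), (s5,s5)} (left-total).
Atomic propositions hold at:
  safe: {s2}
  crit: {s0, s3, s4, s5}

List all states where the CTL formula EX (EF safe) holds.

EF safe: least fixpoint, start Z0 = {s2}, add states with some successor in Z. Z1 = {s0, s2}; Z2 = {s0, s2, s3}; fixed.
Sat(EF safe) = {s0, s2, s3}
Sat(EX (EF safe)) = {s : some successor in {s0, s2, s3}} = {s0, s3}

{s0, s3}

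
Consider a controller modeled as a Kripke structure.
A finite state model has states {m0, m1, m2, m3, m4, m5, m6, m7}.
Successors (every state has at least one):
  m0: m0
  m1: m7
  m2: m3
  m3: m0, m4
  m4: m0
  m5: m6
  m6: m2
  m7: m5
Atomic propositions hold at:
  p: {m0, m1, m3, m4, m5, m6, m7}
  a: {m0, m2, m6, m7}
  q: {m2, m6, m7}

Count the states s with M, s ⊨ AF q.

AF q: least fixpoint, start Z0 = {m2, m6, m7}, add states with every successor in Z. Z1 = {m1, m2, m5, m6, m7}; fixed.
Sat(AF q) = {m1, m2, m5, m6, m7}
|Sat(AF q)| = |{m1, m2, m5, m6, m7}| = 5.

5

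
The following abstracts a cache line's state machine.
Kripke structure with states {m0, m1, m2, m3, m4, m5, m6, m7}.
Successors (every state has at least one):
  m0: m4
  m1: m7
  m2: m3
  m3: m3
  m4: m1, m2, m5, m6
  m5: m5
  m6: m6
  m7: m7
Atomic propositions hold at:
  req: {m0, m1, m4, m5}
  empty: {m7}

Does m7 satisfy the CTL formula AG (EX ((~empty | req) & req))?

No

Sat(~empty) = {m0, m1, m2, m3, m4, m5, m6}
Sat(~empty | req) = {m0, m1, m2, m3, m4, m5, m6}
Sat((~empty | req) & req) = {m0, m1, m4, m5}
Sat(EX ((~empty | req) & req)) = {s : some successor in {m0, m1, m4, m5}} = {m0, m4, m5}
AG (EX ((~empty | req) & req)): greatest fixpoint, start Z0 = {m0, m4, m5}, keep only states in Sat with every successor in Z. Z1 = {m0, m5}; Z2 = {m5}; fixed.
Sat(AG (EX ((~empty | req) & req))) = {m5}
m7 ∉ Sat(AG (EX ((~empty | req) & req))) = {m5}, so the formula does not hold at m7.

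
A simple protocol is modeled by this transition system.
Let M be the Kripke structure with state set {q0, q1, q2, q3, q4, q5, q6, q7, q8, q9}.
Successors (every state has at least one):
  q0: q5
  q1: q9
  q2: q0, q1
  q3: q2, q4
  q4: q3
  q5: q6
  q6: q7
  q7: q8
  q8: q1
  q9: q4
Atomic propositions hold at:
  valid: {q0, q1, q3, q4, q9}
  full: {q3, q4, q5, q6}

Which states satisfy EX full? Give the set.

{q0, q3, q4, q5, q9}

Sat(EX full) = {s : some successor in {q3, q4, q5, q6}} = {q0, q3, q4, q5, q9}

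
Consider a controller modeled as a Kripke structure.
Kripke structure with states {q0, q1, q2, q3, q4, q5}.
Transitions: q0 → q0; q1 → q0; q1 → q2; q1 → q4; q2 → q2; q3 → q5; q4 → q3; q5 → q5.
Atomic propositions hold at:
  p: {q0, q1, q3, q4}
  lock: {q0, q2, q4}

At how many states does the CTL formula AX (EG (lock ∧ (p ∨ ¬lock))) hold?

1

Sat(¬lock) = {q1, q3, q5}
Sat(p ∨ ¬lock) = {q0, q1, q3, q4, q5}
Sat(lock ∧ (p ∨ ¬lock)) = {q0, q4}
EG (lock ∧ (p ∨ ¬lock)): greatest fixpoint, start Z0 = {q0, q4}, keep only states in Sat with some successor in Z. Z1 = {q0}; fixed.
Sat(EG (lock ∧ (p ∨ ¬lock))) = {q0}
Sat(AX (EG (lock ∧ (p ∨ ¬lock)))) = {s : every successor in {q0}} = {q0}
|Sat(AX (EG (lock ∧ (p ∨ ¬lock))))| = |{q0}| = 1.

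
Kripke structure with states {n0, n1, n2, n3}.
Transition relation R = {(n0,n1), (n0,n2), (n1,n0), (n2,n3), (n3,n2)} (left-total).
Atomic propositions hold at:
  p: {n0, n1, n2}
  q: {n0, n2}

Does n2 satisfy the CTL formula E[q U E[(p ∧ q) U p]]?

Yes

Sat(p ∧ q) = {n0, n2}
E[(p ∧ q) U p]: least fixpoint, start Z0 = Sat(p) = {n0, n1, n2}, add states in Sat(p ∧ q) with some successor in Z. Already a fixed point.
Sat(E[(p ∧ q) U p]) = {n0, n1, n2}
E[q U E[(p ∧ q) U p]]: least fixpoint, start Z0 = Sat(E[(p ∧ q) U p]) = {n0, n1, n2}, add states in Sat(q) with some successor in Z. Already a fixed point.
Sat(E[q U E[(p ∧ q) U p]]) = {n0, n1, n2}
n2 ∈ Sat(E[q U E[(p ∧ q) U p]]) = {n0, n1, n2}, so the formula holds at n2.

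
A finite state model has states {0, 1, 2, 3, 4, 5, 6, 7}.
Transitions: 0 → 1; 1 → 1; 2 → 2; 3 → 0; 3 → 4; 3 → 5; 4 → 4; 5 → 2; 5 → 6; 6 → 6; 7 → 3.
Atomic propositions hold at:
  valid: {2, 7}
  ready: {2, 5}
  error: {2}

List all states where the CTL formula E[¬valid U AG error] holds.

Sat(¬valid) = {0, 1, 3, 4, 5, 6}
AG error: greatest fixpoint, start Z0 = {2}, keep only states in Sat with every successor in Z. Already a fixed point.
Sat(AG error) = {2}
E[¬valid U AG error]: least fixpoint, start Z0 = Sat(AG error) = {2}, add states in Sat(¬valid) with some successor in Z. Z1 = {2, 5}; Z2 = {2, 3, 5}; fixed.
Sat(E[¬valid U AG error]) = {2, 3, 5}

{2, 3, 5}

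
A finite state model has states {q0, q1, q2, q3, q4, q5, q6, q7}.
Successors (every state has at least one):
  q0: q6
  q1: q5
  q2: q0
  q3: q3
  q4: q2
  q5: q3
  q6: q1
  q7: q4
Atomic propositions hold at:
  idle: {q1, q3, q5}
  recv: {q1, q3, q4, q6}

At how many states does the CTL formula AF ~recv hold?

Sat(~recv) = {q0, q2, q5, q7}
AF ~recv: least fixpoint, start Z0 = {q0, q2, q5, q7}, add states with every successor in Z. Z1 = {q0, q1, q2, q4, q5, q7}; Z2 = {q0, q1, q2, q4, q5, q6, q7}; fixed.
Sat(AF ~recv) = {q0, q1, q2, q4, q5, q6, q7}
|Sat(AF ~recv)| = |{q0, q1, q2, q4, q5, q6, q7}| = 7.

7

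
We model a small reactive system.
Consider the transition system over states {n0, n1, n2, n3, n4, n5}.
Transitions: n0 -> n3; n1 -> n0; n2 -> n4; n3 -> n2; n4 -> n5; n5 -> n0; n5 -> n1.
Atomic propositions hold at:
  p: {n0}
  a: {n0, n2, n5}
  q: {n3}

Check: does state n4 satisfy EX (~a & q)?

Sat(~a) = {n1, n3, n4}
Sat(~a & q) = {n3}
Sat(EX (~a & q)) = {s : some successor in {n3}} = {n0}
n4 ∉ Sat(EX (~a & q)) = {n0}, so the formula does not hold at n4.

No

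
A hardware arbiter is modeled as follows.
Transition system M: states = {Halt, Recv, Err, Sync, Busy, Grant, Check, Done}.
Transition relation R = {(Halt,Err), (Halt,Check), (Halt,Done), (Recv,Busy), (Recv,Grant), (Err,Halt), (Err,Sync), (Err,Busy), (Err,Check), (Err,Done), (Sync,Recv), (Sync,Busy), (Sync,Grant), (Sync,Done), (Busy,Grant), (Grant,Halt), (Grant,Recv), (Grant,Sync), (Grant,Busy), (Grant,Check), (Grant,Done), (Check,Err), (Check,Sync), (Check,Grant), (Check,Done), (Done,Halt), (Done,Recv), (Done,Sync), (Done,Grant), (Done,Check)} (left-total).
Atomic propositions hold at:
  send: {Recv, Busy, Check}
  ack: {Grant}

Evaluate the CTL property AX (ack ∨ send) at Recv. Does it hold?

Yes

Sat(ack ∨ send) = {Recv, Busy, Grant, Check}
Sat(AX (ack ∨ send)) = {s : every successor in {Recv, Busy, Grant, Check}} = {Recv, Busy}
Recv ∈ Sat(AX (ack ∨ send)) = {Recv, Busy}, so the formula holds at Recv.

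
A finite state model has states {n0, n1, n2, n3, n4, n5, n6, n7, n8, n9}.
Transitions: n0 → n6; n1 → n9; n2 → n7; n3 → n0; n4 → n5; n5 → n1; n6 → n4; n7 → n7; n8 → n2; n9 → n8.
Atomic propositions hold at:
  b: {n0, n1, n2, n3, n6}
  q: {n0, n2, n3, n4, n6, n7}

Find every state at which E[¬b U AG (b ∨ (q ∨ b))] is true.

Sat(¬b) = {n4, n5, n7, n8, n9}
Sat(q ∨ b) = {n0, n1, n2, n3, n4, n6, n7}
Sat(b ∨ (q ∨ b)) = {n0, n1, n2, n3, n4, n6, n7}
AG (b ∨ (q ∨ b)): greatest fixpoint, start Z0 = {n0, n1, n2, n3, n4, n6, n7}, keep only states in Sat with every successor in Z. Z1 = {n0, n2, n3, n6, n7}; Z2 = {n0, n2, n3, n7}; Z3 = {n2, n3, n7}; Z4 = {n2, n7}; fixed.
Sat(AG (b ∨ (q ∨ b))) = {n2, n7}
E[¬b U AG (b ∨ (q ∨ b))]: least fixpoint, start Z0 = Sat(AG (b ∨ (q ∨ b))) = {n2, n7}, add states in Sat(¬b) with some successor in Z. Z1 = {n2, n7, n8}; Z2 = {n2, n7, n8, n9}; fixed.
Sat(E[¬b U AG (b ∨ (q ∨ b))]) = {n2, n7, n8, n9}

{n2, n7, n8, n9}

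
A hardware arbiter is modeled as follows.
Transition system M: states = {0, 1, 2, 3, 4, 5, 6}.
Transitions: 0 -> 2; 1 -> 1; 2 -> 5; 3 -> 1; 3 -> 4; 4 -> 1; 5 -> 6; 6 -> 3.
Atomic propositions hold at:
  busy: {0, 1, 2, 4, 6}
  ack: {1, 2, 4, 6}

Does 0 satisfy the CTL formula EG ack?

EG ack: greatest fixpoint, start Z0 = {1, 2, 4, 6}, keep only states in Sat with some successor in Z. Z1 = {1, 4}; fixed.
Sat(EG ack) = {1, 4}
0 ∉ Sat(EG ack) = {1, 4}, so the formula does not hold at 0.

No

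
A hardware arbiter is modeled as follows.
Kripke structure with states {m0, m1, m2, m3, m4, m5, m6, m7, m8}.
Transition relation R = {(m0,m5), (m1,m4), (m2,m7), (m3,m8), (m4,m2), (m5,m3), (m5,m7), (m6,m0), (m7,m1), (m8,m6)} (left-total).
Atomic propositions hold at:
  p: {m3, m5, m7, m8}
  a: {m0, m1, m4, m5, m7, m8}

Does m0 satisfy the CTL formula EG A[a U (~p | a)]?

Sat(~p) = {m0, m1, m2, m4, m6}
Sat(~p | a) = {m0, m1, m2, m4, m5, m6, m7, m8}
A[a U (~p | a)]: least fixpoint, start Z0 = Sat((~p | a)) = {m0, m1, m2, m4, m5, m6, m7, m8}, add states in Sat(a) with every successor in Z. Already a fixed point.
Sat(A[a U (~p | a)]) = {m0, m1, m2, m4, m5, m6, m7, m8}
EG A[a U (~p | a)]: greatest fixpoint, start Z0 = {m0, m1, m2, m4, m5, m6, m7, m8}, keep only states in Sat with some successor in Z. Already a fixed point.
Sat(EG A[a U (~p | a)]) = {m0, m1, m2, m4, m5, m6, m7, m8}
m0 ∈ Sat(EG A[a U (~p | a)]) = {m0, m1, m2, m4, m5, m6, m7, m8}, so the formula holds at m0.

Yes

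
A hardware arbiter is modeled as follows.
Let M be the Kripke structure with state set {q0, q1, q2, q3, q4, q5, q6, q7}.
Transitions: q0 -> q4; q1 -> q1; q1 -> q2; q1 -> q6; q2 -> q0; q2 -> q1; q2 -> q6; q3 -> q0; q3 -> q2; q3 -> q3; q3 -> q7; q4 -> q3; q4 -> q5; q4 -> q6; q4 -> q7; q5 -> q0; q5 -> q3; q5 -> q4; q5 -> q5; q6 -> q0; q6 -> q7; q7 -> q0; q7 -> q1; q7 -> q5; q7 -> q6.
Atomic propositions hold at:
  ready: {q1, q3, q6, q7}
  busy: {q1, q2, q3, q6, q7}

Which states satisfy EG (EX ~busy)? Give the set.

{q0, q2, q3, q4, q5, q6, q7}

Sat(~busy) = {q0, q4, q5}
Sat(EX ~busy) = {s : some successor in {q0, q4, q5}} = {q0, q2, q3, q4, q5, q6, q7}
EG (EX ~busy): greatest fixpoint, start Z0 = {q0, q2, q3, q4, q5, q6, q7}, keep only states in Sat with some successor in Z. Already a fixed point.
Sat(EG (EX ~busy)) = {q0, q2, q3, q4, q5, q6, q7}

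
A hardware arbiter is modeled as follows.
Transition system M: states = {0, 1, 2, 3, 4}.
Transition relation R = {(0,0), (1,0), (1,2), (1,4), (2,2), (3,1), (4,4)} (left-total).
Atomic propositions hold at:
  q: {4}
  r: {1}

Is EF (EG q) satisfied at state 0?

No

EG q: greatest fixpoint, start Z0 = {4}, keep only states in Sat with some successor in Z. Already a fixed point.
Sat(EG q) = {4}
EF (EG q): least fixpoint, start Z0 = {4}, add states with some successor in Z. Z1 = {1, 4}; Z2 = {1, 3, 4}; fixed.
Sat(EF (EG q)) = {1, 3, 4}
0 ∉ Sat(EF (EG q)) = {1, 3, 4}, so the formula does not hold at 0.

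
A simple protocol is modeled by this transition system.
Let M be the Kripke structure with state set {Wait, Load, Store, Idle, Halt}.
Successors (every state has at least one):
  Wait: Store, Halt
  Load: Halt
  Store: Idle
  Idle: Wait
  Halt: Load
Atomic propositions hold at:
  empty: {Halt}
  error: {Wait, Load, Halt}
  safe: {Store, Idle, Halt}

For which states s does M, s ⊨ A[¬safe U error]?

Sat(¬safe) = {Wait, Load}
A[¬safe U error]: least fixpoint, start Z0 = Sat(error) = {Wait, Load, Halt}, add states in Sat(¬safe) with every successor in Z. Already a fixed point.
Sat(A[¬safe U error]) = {Wait, Load, Halt}

{Wait, Load, Halt}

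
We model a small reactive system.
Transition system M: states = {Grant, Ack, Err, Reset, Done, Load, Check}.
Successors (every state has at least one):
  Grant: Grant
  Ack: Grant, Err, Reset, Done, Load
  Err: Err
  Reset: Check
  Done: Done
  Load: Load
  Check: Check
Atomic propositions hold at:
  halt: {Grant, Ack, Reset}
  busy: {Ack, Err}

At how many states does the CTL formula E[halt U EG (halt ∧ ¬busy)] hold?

Sat(¬busy) = {Grant, Reset, Done, Load, Check}
Sat(halt ∧ ¬busy) = {Grant, Reset}
EG (halt ∧ ¬busy): greatest fixpoint, start Z0 = {Grant, Reset}, keep only states in Sat with some successor in Z. Z1 = {Grant}; fixed.
Sat(EG (halt ∧ ¬busy)) = {Grant}
E[halt U EG (halt ∧ ¬busy)]: least fixpoint, start Z0 = Sat(EG (halt ∧ ¬busy)) = {Grant}, add states in Sat(halt) with some successor in Z. Z1 = {Grant, Ack}; fixed.
Sat(E[halt U EG (halt ∧ ¬busy)]) = {Grant, Ack}
|Sat(E[halt U EG (halt ∧ ¬busy)])| = |{Grant, Ack}| = 2.

2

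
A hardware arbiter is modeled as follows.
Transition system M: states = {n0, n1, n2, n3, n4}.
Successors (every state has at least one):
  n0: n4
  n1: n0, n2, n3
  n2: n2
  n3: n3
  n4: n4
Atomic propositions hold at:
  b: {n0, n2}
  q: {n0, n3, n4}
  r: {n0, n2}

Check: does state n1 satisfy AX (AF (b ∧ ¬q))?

Sat(¬q) = {n1, n2}
Sat(b ∧ ¬q) = {n2}
AF (b ∧ ¬q): least fixpoint, start Z0 = {n2}, add states with every successor in Z. Already a fixed point.
Sat(AF (b ∧ ¬q)) = {n2}
Sat(AX (AF (b ∧ ¬q))) = {s : every successor in {n2}} = {n2}
n1 ∉ Sat(AX (AF (b ∧ ¬q))) = {n2}, so the formula does not hold at n1.

No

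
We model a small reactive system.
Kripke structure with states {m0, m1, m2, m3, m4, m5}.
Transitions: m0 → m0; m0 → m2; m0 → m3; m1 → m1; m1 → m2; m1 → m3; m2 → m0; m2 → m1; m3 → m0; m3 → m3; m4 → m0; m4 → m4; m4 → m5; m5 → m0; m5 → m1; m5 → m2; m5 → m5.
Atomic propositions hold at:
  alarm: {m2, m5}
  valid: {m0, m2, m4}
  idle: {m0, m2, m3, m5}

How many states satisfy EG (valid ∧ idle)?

Sat(valid ∧ idle) = {m0, m2}
EG (valid ∧ idle): greatest fixpoint, start Z0 = {m0, m2}, keep only states in Sat with some successor in Z. Already a fixed point.
Sat(EG (valid ∧ idle)) = {m0, m2}
|Sat(EG (valid ∧ idle))| = |{m0, m2}| = 2.

2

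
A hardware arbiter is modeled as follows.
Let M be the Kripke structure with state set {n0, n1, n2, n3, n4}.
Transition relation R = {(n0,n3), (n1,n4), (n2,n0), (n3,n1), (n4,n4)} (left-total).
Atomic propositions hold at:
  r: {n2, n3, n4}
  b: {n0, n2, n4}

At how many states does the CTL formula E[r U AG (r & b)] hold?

1

Sat(r & b) = {n2, n4}
AG (r & b): greatest fixpoint, start Z0 = {n2, n4}, keep only states in Sat with every successor in Z. Z1 = {n4}; fixed.
Sat(AG (r & b)) = {n4}
E[r U AG (r & b)]: least fixpoint, start Z0 = Sat(AG (r & b)) = {n4}, add states in Sat(r) with some successor in Z. Already a fixed point.
Sat(E[r U AG (r & b)]) = {n4}
|Sat(E[r U AG (r & b)])| = |{n4}| = 1.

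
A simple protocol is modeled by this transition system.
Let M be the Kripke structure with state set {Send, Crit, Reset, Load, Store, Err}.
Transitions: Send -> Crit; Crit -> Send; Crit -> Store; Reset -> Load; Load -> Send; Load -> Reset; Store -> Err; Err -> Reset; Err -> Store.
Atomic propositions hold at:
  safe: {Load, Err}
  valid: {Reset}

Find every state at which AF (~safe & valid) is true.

{Reset}

Sat(~safe) = {Send, Crit, Reset, Store}
Sat(~safe & valid) = {Reset}
AF (~safe & valid): least fixpoint, start Z0 = {Reset}, add states with every successor in Z. Already a fixed point.
Sat(AF (~safe & valid)) = {Reset}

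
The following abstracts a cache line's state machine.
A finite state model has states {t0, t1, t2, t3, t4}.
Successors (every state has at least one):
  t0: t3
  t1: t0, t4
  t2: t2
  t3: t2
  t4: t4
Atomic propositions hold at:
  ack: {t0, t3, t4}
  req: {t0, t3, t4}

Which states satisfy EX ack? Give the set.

Sat(EX ack) = {s : some successor in {t0, t3, t4}} = {t0, t1, t4}

{t0, t1, t4}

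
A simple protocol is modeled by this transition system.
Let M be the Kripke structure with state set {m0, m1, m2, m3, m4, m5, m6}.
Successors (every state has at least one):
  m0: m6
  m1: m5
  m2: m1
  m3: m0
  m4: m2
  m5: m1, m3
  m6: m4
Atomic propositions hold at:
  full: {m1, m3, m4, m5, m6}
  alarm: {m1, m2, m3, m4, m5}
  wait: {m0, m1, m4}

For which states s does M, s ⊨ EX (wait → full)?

{m0, m1, m2, m4, m5, m6}

Sat(wait → full) = {m1, m2, m3, m4, m5, m6}
Sat(EX (wait → full)) = {s : some successor in {m1, m2, m3, m4, m5, m6}} = {m0, m1, m2, m4, m5, m6}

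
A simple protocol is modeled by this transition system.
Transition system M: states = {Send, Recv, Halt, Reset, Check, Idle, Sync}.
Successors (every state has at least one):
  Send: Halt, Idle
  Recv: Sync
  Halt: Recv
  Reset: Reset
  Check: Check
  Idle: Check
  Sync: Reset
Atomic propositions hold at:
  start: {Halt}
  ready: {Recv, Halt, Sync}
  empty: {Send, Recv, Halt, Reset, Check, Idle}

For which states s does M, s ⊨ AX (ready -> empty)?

Sat(ready -> empty) = {Send, Recv, Halt, Reset, Check, Idle}
Sat(AX (ready -> empty)) = {s : every successor in {Send, Recv, Halt, Reset, Check, Idle}} = {Send, Halt, Reset, Check, Idle, Sync}

{Send, Halt, Reset, Check, Idle, Sync}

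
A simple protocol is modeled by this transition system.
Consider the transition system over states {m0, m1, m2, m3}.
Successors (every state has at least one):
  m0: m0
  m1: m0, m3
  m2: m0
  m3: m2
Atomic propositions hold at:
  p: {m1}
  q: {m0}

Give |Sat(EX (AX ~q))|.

1

Sat(~q) = {m1, m2, m3}
Sat(AX ~q) = {s : every successor in {m1, m2, m3}} = {m3}
Sat(EX (AX ~q)) = {s : some successor in {m3}} = {m1}
|Sat(EX (AX ~q))| = |{m1}| = 1.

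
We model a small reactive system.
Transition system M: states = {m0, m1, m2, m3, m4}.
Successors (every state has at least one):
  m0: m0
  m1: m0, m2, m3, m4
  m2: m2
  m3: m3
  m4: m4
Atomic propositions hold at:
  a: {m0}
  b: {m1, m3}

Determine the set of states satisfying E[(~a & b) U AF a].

{m0, m1}

Sat(~a) = {m1, m2, m3, m4}
Sat(~a & b) = {m1, m3}
AF a: least fixpoint, start Z0 = {m0}, add states with every successor in Z. Already a fixed point.
Sat(AF a) = {m0}
E[(~a & b) U AF a]: least fixpoint, start Z0 = Sat(AF a) = {m0}, add states in Sat(~a & b) with some successor in Z. Z1 = {m0, m1}; fixed.
Sat(E[(~a & b) U AF a]) = {m0, m1}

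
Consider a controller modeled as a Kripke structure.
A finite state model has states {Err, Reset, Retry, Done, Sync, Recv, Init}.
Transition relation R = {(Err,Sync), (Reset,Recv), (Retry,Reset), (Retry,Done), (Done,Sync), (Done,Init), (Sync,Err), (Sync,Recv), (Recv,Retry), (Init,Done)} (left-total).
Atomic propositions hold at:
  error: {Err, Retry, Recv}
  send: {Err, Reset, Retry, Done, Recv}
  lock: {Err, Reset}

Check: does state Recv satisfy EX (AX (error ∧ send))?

Sat(error ∧ send) = {Err, Retry, Recv}
Sat(AX (error ∧ send)) = {s : every successor in {Err, Retry, Recv}} = {Reset, Sync, Recv}
Sat(EX (AX (error ∧ send))) = {s : some successor in {Reset, Sync, Recv}} = {Err, Reset, Retry, Done, Sync}
Recv ∉ Sat(EX (AX (error ∧ send))) = {Err, Reset, Retry, Done, Sync}, so the formula does not hold at Recv.

No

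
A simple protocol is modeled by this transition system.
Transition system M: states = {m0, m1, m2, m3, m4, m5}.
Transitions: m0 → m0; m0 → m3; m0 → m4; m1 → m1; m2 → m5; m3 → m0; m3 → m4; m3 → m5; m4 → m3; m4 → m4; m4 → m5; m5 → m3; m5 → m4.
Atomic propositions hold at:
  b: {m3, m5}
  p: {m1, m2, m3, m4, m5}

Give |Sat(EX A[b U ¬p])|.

2

Sat(¬p) = {m0}
A[b U ¬p]: least fixpoint, start Z0 = Sat(¬p) = {m0}, add states in Sat(b) with every successor in Z. Already a fixed point.
Sat(A[b U ¬p]) = {m0}
Sat(EX A[b U ¬p]) = {s : some successor in {m0}} = {m0, m3}
|Sat(EX A[b U ¬p])| = |{m0, m3}| = 2.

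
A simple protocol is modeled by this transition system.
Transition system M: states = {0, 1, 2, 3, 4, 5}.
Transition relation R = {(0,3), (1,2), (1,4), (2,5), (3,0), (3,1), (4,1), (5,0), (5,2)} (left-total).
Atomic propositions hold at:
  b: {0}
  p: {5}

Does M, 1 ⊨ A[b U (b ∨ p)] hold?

Sat(b ∨ p) = {0, 5}
A[b U (b ∨ p)]: least fixpoint, start Z0 = Sat((b ∨ p)) = {0, 5}, add states in Sat(b) with every successor in Z. Already a fixed point.
Sat(A[b U (b ∨ p)]) = {0, 5}
1 ∉ Sat(A[b U (b ∨ p)]) = {0, 5}, so the formula does not hold at 1.

No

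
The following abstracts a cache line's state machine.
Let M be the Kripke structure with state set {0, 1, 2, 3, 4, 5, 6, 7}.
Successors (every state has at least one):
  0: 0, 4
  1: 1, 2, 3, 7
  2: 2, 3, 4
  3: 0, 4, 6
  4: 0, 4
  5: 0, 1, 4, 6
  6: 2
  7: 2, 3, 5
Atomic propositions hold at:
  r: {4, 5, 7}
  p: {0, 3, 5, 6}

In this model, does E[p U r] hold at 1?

No

E[p U r]: least fixpoint, start Z0 = Sat(r) = {4, 5, 7}, add states in Sat(p) with some successor in Z. Z1 = {0, 3, 4, 5, 7}; fixed.
Sat(E[p U r]) = {0, 3, 4, 5, 7}
1 ∉ Sat(E[p U r]) = {0, 3, 4, 5, 7}, so the formula does not hold at 1.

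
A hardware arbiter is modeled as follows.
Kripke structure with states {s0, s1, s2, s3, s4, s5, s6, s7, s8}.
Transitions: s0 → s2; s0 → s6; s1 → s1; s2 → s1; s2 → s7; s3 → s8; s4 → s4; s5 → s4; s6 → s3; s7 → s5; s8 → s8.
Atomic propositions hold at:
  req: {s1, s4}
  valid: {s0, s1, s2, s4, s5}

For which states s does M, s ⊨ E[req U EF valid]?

EF valid: least fixpoint, start Z0 = {s0, s1, s2, s4, s5}, add states with some successor in Z. Z1 = {s0, s1, s2, s4, s5, s7}; fixed.
Sat(EF valid) = {s0, s1, s2, s4, s5, s7}
E[req U EF valid]: least fixpoint, start Z0 = Sat(EF valid) = {s0, s1, s2, s4, s5, s7}, add states in Sat(req) with some successor in Z. Already a fixed point.
Sat(E[req U EF valid]) = {s0, s1, s2, s4, s5, s7}

{s0, s1, s2, s4, s5, s7}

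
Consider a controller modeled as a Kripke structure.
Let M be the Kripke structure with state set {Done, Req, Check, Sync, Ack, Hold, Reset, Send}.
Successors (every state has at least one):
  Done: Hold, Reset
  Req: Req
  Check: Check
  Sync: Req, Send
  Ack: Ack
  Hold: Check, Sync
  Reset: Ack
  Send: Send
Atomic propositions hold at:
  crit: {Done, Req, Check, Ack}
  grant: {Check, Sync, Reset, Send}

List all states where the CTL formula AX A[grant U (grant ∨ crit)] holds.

Sat(grant ∨ crit) = {Done, Req, Check, Sync, Ack, Reset, Send}
A[grant U (grant ∨ crit)]: least fixpoint, start Z0 = Sat((grant ∨ crit)) = {Done, Req, Check, Sync, Ack, Reset, Send}, add states in Sat(grant) with every successor in Z. Already a fixed point.
Sat(A[grant U (grant ∨ crit)]) = {Done, Req, Check, Sync, Ack, Reset, Send}
Sat(AX A[grant U (grant ∨ crit)]) = {s : every successor in {Done, Req, Check, Sync, Ack, Reset, Send}} = {Req, Check, Sync, Ack, Hold, Reset, Send}

{Req, Check, Sync, Ack, Hold, Reset, Send}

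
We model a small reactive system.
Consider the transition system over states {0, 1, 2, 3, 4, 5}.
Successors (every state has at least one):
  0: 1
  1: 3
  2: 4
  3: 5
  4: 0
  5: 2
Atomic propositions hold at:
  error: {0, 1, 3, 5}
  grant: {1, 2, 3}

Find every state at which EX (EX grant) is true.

Sat(EX grant) = {s : some successor in {1, 2, 3}} = {0, 1, 5}
Sat(EX (EX grant)) = {s : some successor in {0, 1, 5}} = {0, 3, 4}

{0, 3, 4}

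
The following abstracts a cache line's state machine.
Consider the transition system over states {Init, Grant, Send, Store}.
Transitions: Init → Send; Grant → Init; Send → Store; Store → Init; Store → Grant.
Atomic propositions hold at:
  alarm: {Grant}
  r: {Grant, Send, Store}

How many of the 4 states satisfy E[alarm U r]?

3

E[alarm U r]: least fixpoint, start Z0 = Sat(r) = {Grant, Send, Store}, add states in Sat(alarm) with some successor in Z. Already a fixed point.
Sat(E[alarm U r]) = {Grant, Send, Store}
|Sat(E[alarm U r])| = |{Grant, Send, Store}| = 3.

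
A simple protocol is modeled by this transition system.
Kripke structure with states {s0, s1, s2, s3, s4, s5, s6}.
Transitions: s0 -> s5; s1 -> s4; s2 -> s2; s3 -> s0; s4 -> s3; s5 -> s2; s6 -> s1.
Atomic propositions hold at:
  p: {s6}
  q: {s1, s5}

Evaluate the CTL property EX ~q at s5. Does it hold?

Sat(~q) = {s0, s2, s3, s4, s6}
Sat(EX ~q) = {s : some successor in {s0, s2, s3, s4, s6}} = {s1, s2, s3, s4, s5}
s5 ∈ Sat(EX ~q) = {s1, s2, s3, s4, s5}, so the formula holds at s5.

Yes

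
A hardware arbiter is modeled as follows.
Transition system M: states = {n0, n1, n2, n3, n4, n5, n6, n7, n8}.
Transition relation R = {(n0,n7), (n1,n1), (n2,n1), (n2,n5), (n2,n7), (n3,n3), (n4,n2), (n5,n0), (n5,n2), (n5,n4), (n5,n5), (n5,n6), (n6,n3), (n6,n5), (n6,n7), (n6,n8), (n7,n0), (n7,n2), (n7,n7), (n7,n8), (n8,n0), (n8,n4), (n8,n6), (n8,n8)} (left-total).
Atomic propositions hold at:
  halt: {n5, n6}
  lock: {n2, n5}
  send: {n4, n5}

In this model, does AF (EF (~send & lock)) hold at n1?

Sat(~send) = {n0, n1, n2, n3, n6, n7, n8}
Sat(~send & lock) = {n2}
EF (~send & lock): least fixpoint, start Z0 = {n2}, add states with some successor in Z. Z1 = {n2, n4, n5, n7}; Z2 = {n0, n2, n4, n5, n6, n7, n8}; fixed.
Sat(EF (~send & lock)) = {n0, n2, n4, n5, n6, n7, n8}
AF (EF (~send & lock)): least fixpoint, start Z0 = {n0, n2, n4, n5, n6, n7, n8}, add states with every successor in Z. Already a fixed point.
Sat(AF (EF (~send & lock))) = {n0, n2, n4, n5, n6, n7, n8}
n1 ∉ Sat(AF (EF (~send & lock))) = {n0, n2, n4, n5, n6, n7, n8}, so the formula does not hold at n1.

No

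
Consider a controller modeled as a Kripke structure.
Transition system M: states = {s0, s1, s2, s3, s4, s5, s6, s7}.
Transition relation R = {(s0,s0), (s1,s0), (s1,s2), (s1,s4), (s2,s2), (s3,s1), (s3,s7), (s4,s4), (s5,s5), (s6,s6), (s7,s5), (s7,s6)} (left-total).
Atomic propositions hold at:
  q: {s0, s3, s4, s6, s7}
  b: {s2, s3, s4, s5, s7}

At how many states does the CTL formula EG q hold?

5

EG q: greatest fixpoint, start Z0 = {s0, s3, s4, s6, s7}, keep only states in Sat with some successor in Z. Already a fixed point.
Sat(EG q) = {s0, s3, s4, s6, s7}
|Sat(EG q)| = |{s0, s3, s4, s6, s7}| = 5.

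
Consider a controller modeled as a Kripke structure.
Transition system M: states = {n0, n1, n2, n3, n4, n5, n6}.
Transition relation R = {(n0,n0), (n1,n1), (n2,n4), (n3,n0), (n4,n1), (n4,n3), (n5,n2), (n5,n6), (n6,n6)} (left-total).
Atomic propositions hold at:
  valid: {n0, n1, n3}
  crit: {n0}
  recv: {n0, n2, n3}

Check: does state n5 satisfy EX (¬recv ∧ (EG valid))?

Sat(¬recv) = {n1, n4, n5, n6}
EG valid: greatest fixpoint, start Z0 = {n0, n1, n3}, keep only states in Sat with some successor in Z. Already a fixed point.
Sat(EG valid) = {n0, n1, n3}
Sat(¬recv ∧ (EG valid)) = {n1}
Sat(EX (¬recv ∧ (EG valid))) = {s : some successor in {n1}} = {n1, n4}
n5 ∉ Sat(EX (¬recv ∧ (EG valid))) = {n1, n4}, so the formula does not hold at n5.

No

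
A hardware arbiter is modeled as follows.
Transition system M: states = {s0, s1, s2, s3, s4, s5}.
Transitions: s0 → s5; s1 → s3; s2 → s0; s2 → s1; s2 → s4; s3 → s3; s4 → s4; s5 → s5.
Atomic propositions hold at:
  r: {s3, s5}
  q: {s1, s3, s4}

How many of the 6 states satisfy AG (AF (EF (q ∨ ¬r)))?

3

Sat(¬r) = {s0, s1, s2, s4}
Sat(q ∨ ¬r) = {s0, s1, s2, s3, s4}
EF (q ∨ ¬r): least fixpoint, start Z0 = {s0, s1, s2, s3, s4}, add states with some successor in Z. Already a fixed point.
Sat(EF (q ∨ ¬r)) = {s0, s1, s2, s3, s4}
AF (EF (q ∨ ¬r)): least fixpoint, start Z0 = {s0, s1, s2, s3, s4}, add states with every successor in Z. Already a fixed point.
Sat(AF (EF (q ∨ ¬r))) = {s0, s1, s2, s3, s4}
AG (AF (EF (q ∨ ¬r))): greatest fixpoint, start Z0 = {s0, s1, s2, s3, s4}, keep only states in Sat with every successor in Z. Z1 = {s1, s2, s3, s4}; Z2 = {s1, s3, s4}; fixed.
Sat(AG (AF (EF (q ∨ ¬r)))) = {s1, s3, s4}
|Sat(AG (AF (EF (q ∨ ¬r))))| = |{s1, s3, s4}| = 3.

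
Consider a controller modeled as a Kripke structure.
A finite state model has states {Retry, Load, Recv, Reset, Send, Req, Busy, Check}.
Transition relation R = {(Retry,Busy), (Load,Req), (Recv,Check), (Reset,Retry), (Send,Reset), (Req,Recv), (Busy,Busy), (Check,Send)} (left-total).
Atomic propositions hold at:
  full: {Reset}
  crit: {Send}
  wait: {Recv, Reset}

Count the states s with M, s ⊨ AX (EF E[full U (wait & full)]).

Sat(wait & full) = {Reset}
E[full U (wait & full)]: least fixpoint, start Z0 = Sat((wait & full)) = {Reset}, add states in Sat(full) with some successor in Z. Already a fixed point.
Sat(E[full U (wait & full)]) = {Reset}
EF E[full U (wait & full)]: least fixpoint, start Z0 = {Reset}, add states with some successor in Z. Z1 = {Reset, Send}; Z2 = {Reset, Send, Check}; Z3 = {Recv, Reset, Send, Check}; Z4 = {Recv, Reset, Send, Req, Check}; Z5 = {Load, Recv, Reset, Send, Req, Check}; fixed.
Sat(EF E[full U (wait & full)]) = {Load, Recv, Reset, Send, Req, Check}
Sat(AX (EF E[full U (wait & full)])) = {s : every successor in {Load, Recv, Reset, Send, Req, Check}} = {Load, Recv, Send, Req, Check}
|Sat(AX (EF E[full U (wait & full)]))| = |{Load, Recv, Send, Req, Check}| = 5.

5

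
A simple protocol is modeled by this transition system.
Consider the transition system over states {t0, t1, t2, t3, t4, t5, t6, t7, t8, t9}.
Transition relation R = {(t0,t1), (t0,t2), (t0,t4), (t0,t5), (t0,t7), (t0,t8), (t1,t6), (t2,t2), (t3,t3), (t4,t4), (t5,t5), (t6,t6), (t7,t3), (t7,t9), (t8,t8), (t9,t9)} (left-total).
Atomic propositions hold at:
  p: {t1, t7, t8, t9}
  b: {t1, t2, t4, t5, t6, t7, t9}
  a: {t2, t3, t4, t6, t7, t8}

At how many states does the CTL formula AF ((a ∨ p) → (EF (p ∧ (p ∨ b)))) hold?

6

Sat(a ∨ p) = {t1, t2, t3, t4, t6, t7, t8, t9}
Sat(p ∨ b) = {t1, t2, t4, t5, t6, t7, t8, t9}
Sat(p ∧ (p ∨ b)) = {t1, t7, t8, t9}
EF (p ∧ (p ∨ b)): least fixpoint, start Z0 = {t1, t7, t8, t9}, add states with some successor in Z. Z1 = {t0, t1, t7, t8, t9}; fixed.
Sat(EF (p ∧ (p ∨ b))) = {t0, t1, t7, t8, t9}
Sat((a ∨ p) → (EF (p ∧ (p ∨ b)))) = {t0, t1, t5, t7, t8, t9}
AF ((a ∨ p) → (EF (p ∧ (p ∨ b)))): least fixpoint, start Z0 = {t0, t1, t5, t7, t8, t9}, add states with every successor in Z. Already a fixed point.
Sat(AF ((a ∨ p) → (EF (p ∧ (p ∨ b))))) = {t0, t1, t5, t7, t8, t9}
|Sat(AF ((a ∨ p) → (EF (p ∧ (p ∨ b)))))| = |{t0, t1, t5, t7, t8, t9}| = 6.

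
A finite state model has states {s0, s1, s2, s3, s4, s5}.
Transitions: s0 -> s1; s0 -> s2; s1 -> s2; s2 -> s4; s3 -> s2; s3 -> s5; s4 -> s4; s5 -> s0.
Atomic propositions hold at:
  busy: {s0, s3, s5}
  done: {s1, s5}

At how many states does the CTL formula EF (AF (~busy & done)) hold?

Sat(~busy) = {s1, s2, s4}
Sat(~busy & done) = {s1}
AF (~busy & done): least fixpoint, start Z0 = {s1}, add states with every successor in Z. Already a fixed point.
Sat(AF (~busy & done)) = {s1}
EF (AF (~busy & done)): least fixpoint, start Z0 = {s1}, add states with some successor in Z. Z1 = {s0, s1}; Z2 = {s0, s1, s5}; Z3 = {s0, s1, s3, s5}; fixed.
Sat(EF (AF (~busy & done))) = {s0, s1, s3, s5}
|Sat(EF (AF (~busy & done)))| = |{s0, s1, s3, s5}| = 4.

4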